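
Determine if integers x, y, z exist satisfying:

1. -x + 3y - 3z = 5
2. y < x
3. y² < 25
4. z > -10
Yes

Take x = 1, y = 0, z = -2. Substituting into each constraint:
  (1) (-1) + 3(0) - 3(-2) = 5 ✓
  (2) 0 < 1 ✓
  (3) y² = (0)² = 0, and 0 < 25 ✓
  (4) -2 > -10 ✓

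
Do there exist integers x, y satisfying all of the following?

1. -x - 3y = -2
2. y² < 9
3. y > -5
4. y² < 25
Yes

Take x = 2, y = 0. Substituting into each constraint:
  (1) (-2) - 3(0) = -2 ✓
  (2) y² = (0)² = 0, and 0 < 9 ✓
  (3) 0 > -5 ✓
  (4) y² = (0)² = 0, and 0 < 25 ✓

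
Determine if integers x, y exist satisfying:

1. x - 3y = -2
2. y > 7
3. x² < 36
No

The full constraint system is jointly infeasible over the integers. Each constraint and what it forces:

  - x - 3y = -2: is a linear equation tying the variables together
  - y > 7: bounds one variable relative to a constant
  - x² < 36: restricts x to |x| ≤ 5

Range argument: with x ∈ [-5, 5], y ∈ [8, ∞], the left side of the equation is at most -19, but the right side is -2 > -19. No integer solution exists.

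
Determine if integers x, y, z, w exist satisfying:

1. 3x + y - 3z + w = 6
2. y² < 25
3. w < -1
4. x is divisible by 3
Yes

Take x = 0, y = 0, z = -3, w = -3. Substituting into each constraint:
  (1) 3(0) + 0 - 3(-3) + (-3) = 6 ✓
  (2) y² = (0)² = 0, and 0 < 25 ✓
  (3) -3 < -1 ✓
  (4) 0 = 3 × 0, remainder 0 ✓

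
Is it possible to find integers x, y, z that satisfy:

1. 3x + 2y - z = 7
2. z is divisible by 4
Yes

Take x = 1, y = 2, z = 0. Substituting into each constraint:
  (1) 3(1) + 2(2) + 0 = 7 ✓
  (2) 0 = 4 × 0, remainder 0 ✓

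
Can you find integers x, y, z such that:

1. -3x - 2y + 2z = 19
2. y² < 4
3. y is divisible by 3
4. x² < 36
Yes

Take x = 1, y = 0, z = 11. Substituting into each constraint:
  (1) -3(1) - 2(0) + 2(11) = 19 ✓
  (2) y² = (0)² = 0, and 0 < 4 ✓
  (3) 0 = 3 × 0, remainder 0 ✓
  (4) x² = (1)² = 1, and 1 < 36 ✓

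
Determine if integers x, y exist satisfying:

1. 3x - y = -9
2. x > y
Yes

Take x = -5, y = -6. Substituting into each constraint:
  (1) 3(-5) + 6 = -9 ✓
  (2) -5 > -6 ✓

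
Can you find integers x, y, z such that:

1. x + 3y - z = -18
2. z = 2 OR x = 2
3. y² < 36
Yes

Take x = -16, y = 0, z = 2. Substituting into each constraint:
  (1) (-16) + 3(0) + (-2) = -18 ✓
  (2) z = 2, target 2 ✓ (first branch holds)
  (3) y² = (0)² = 0, and 0 < 36 ✓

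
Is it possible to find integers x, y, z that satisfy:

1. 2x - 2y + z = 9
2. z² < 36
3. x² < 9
Yes

Take x = 0, y = -4, z = 1. Substituting into each constraint:
  (1) 2(0) - 2(-4) + 1 = 9 ✓
  (2) z² = (1)² = 1, and 1 < 36 ✓
  (3) x² = (0)² = 0, and 0 < 9 ✓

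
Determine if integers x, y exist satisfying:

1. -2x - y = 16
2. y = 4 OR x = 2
Yes

Take x = -10, y = 4. Substituting into each constraint:
  (1) -2(-10) + (-4) = 16 ✓
  (2) y = 4, target 4 ✓ (first branch holds)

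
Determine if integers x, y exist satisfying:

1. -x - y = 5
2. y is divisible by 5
Yes

Take x = -5, y = 0. Substituting into each constraint:
  (1) 5 + 0 = 5 ✓
  (2) 0 = 5 × 0, remainder 0 ✓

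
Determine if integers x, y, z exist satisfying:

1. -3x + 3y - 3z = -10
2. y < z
No

Even the single constraint (-3x + 3y - 3z = -10) is infeasible over the integers.

  - -3x + 3y - 3z = -10: every term on the left is divisible by 3, so the LHS ≡ 0 (mod 3), but the RHS -10 is not — no integer solution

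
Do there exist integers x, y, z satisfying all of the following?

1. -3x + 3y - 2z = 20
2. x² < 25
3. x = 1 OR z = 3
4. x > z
Yes

Take x = 1, y = 7, z = -1. Substituting into each constraint:
  (1) -3(1) + 3(7) - 2(-1) = 20 ✓
  (2) x² = (1)² = 1, and 1 < 25 ✓
  (3) x = 1, target 1 ✓ (first branch holds)
  (4) 1 > -1 ✓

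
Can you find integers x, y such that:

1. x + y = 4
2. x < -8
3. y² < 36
No

The full constraint system is jointly infeasible over the integers. Each constraint and what it forces:

  - x + y = 4: is a linear equation tying the variables together
  - x < -8: bounds one variable relative to a constant
  - y² < 36: restricts y to |y| ≤ 5

Range argument: with x ∈ [−∞, -9], y ∈ [-5, 5], the left side of the equation is at most -4, but the right side is 4 > -4. No integer solution exists.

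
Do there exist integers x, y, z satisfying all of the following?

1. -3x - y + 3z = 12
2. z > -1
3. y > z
Yes

Take x = -3, y = 3, z = 2. Substituting into each constraint:
  (1) -3(-3) + (-3) + 3(2) = 12 ✓
  (2) 2 > -1 ✓
  (3) 3 > 2 ✓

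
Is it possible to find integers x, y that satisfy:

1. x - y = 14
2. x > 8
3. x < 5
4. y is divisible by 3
No

A contradictory subset is {x > 8, x < 5}. No integer assignment can satisfy these jointly:

  - x > 8: bounds one variable relative to a constant
  - x < 5: bounds one variable relative to a constant

Direct contradiction: the bounds on x require x ≥ 9 and x ≤ 4 simultaneously, which is empty.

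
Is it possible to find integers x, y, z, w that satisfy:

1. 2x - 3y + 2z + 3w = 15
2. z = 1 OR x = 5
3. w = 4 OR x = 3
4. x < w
Yes

Take x = 2, y = 1, z = 1, w = 4. Substituting into each constraint:
  (1) 2(2) - 3(1) + 2(1) + 3(4) = 15 ✓
  (2) z = 1, target 1 ✓ (first branch holds)
  (3) w = 4, target 4 ✓ (first branch holds)
  (4) 2 < 4 ✓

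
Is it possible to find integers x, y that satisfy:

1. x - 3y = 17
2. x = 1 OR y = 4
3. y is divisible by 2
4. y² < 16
No

A contradictory subset is {x - 3y = 17, x = 1 OR y = 4, y² < 16}. No integer assignment can satisfy these jointly:

  - x - 3y = 17: is a linear equation tying the variables together
  - x = 1 OR y = 4: forces a choice: either x = 1 or y = 4
  - y² < 16: restricts y to |y| ≤ 3

Split on the disjunction (x = 1 OR y = 4):
  • If x = 1: with x = 1, every remaining term of the linear equation is divisible by 3, so the left side is ≡ 0 (mod 3); but the right side 16 ≡ 1 (mod 3). No integers can satisfy it.
  • If y = 4: this contradicts y² < 16, which requires |y| ≤ 3.
Both branches are infeasible, so the system has no integer solution.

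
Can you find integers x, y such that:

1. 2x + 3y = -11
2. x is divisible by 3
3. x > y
No

A contradictory subset is {2x + 3y = -11, x is divisible by 3}. No integer assignment can satisfy these jointly:

  - 2x + 3y = -11: is a linear equation tying the variables together
  - x is divisible by 3: restricts x to multiples of 3

Modular obstruction: writing x = 3x', every remaining term of the linear equation is divisible by 3, so the left side is ≡ 0 (mod 3); but the right side -11 ≡ 1 (mod 3). No integers can satisfy it.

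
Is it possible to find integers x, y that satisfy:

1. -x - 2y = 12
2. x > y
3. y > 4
No

The full constraint system is jointly infeasible over the integers. Each constraint and what it forces:

  - -x - 2y = 12: is a linear equation tying the variables together
  - x > y: bounds one variable relative to another variable
  - y > 4: bounds one variable relative to a constant

Propagating the comparison: x > y and y ≥ 5 give x ≥ 6. Range argument: with x ∈ [6, ∞], y ∈ [5, ∞], the left side of the equation is at most -16, but the right side is 12 > -16. No integer solution exists.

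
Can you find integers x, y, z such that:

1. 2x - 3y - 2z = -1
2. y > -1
Yes

Take x = 1, y = 1, z = 0. Substituting into each constraint:
  (1) 2(1) - 3(1) - 2(0) = -1 ✓
  (2) 1 > -1 ✓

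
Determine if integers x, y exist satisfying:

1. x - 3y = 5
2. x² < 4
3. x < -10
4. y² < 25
No

A contradictory subset is {x² < 4, x < -10}. No integer assignment can satisfy these jointly:

  - x² < 4: restricts x to |x| ≤ 1
  - x < -10: bounds one variable relative to a constant

Direct contradiction: the bounds on x require x ≥ -1 and x ≤ -11 simultaneously, which is empty.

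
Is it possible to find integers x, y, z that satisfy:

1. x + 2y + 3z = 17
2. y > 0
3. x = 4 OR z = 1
Yes

Take x = 4, y = 2, z = 3. Substituting into each constraint:
  (1) 4 + 2(2) + 3(3) = 17 ✓
  (2) 2 > 0 ✓
  (3) x = 4, target 4 ✓ (first branch holds)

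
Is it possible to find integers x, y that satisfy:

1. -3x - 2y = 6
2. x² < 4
Yes

Take x = 0, y = -3. Substituting into each constraint:
  (1) -3(0) - 2(-3) = 6 ✓
  (2) x² = (0)² = 0, and 0 < 4 ✓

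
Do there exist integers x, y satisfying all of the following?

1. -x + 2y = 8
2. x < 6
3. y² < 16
Yes

Take x = -8, y = 0. Substituting into each constraint:
  (1) 8 + 2(0) = 8 ✓
  (2) -8 < 6 ✓
  (3) y² = (0)² = 0, and 0 < 16 ✓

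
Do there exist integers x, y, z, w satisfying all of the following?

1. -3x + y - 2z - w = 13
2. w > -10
Yes

Take x = 0, y = 0, z = -7, w = 1. Substituting into each constraint:
  (1) -3(0) + 0 - 2(-7) + (-1) = 13 ✓
  (2) 1 > -10 ✓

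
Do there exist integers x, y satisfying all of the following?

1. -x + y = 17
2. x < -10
Yes

Take x = -11, y = 6. Substituting into each constraint:
  (1) 11 + 6 = 17 ✓
  (2) -11 < -10 ✓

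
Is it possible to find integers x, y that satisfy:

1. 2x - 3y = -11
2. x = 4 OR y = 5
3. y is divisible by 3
No

The full constraint system is jointly infeasible over the integers. Each constraint and what it forces:

  - 2x - 3y = -11: is a linear equation tying the variables together
  - x = 4 OR y = 5: forces a choice: either x = 4 or y = 5
  - y is divisible by 3: restricts y to multiples of 3

Split on the disjunction (x = 4 OR y = 5):
  • If x = 4: with x = 4, writing y = 3y', every remaining term of the linear equation is divisible by 9, so the left side is ≡ 0 (mod 9); but the right side -19 ≡ 8 (mod 9). No integers can satisfy it.
  • If y = 5: this contradicts the divisibility constraint — 5 is not a multiple of 3.
Both branches are infeasible, so the system has no integer solution.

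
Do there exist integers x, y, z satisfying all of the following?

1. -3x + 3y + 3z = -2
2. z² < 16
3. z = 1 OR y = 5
No

Even the single constraint (-3x + 3y + 3z = -2) is infeasible over the integers.

  - -3x + 3y + 3z = -2: every term on the left is divisible by 3, so the LHS ≡ 0 (mod 3), but the RHS -2 is not — no integer solution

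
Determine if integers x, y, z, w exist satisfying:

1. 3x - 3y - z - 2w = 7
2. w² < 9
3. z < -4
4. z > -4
No

A contradictory subset is {z < -4, z > -4}. No integer assignment can satisfy these jointly:

  - z < -4: bounds one variable relative to a constant
  - z > -4: bounds one variable relative to a constant

Direct contradiction: the bounds on z require z ≥ -3 and z ≤ -5 simultaneously, which is empty.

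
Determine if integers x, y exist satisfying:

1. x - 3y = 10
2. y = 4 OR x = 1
Yes

Take x = 22, y = 4. Substituting into each constraint:
  (1) 22 - 3(4) = 10 ✓
  (2) y = 4, target 4 ✓ (first branch holds)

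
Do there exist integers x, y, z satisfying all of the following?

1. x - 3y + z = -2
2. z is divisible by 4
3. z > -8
Yes

Take x = 1, y = 1, z = 0. Substituting into each constraint:
  (1) 1 - 3(1) + 0 = -2 ✓
  (2) 0 = 4 × 0, remainder 0 ✓
  (3) 0 > -8 ✓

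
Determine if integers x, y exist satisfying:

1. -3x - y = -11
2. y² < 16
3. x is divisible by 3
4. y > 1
Yes

Take x = 3, y = 2. Substituting into each constraint:
  (1) -3(3) + (-2) = -11 ✓
  (2) y² = (2)² = 4, and 4 < 16 ✓
  (3) 3 = 3 × 1, remainder 0 ✓
  (4) 2 > 1 ✓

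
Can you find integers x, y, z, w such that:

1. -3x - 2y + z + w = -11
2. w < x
Yes

Take x = 0, y = 0, z = -10, w = -1. Substituting into each constraint:
  (1) -3(0) - 2(0) + (-10) + (-1) = -11 ✓
  (2) -1 < 0 ✓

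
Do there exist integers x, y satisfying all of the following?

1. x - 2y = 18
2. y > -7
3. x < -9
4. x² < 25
No

A contradictory subset is {x - 2y = 18, y > -7, x < -9}. No integer assignment can satisfy these jointly:

  - x - 2y = 18: is a linear equation tying the variables together
  - y > -7: bounds one variable relative to a constant
  - x < -9: bounds one variable relative to a constant

Range argument: with x ∈ [−∞, -10], y ∈ [-6, ∞], the left side of the equation is at most 2, but the right side is 18 > 2. No integer solution exists.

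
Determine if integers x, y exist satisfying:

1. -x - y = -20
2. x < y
Yes

Take x = 9, y = 11. Substituting into each constraint:
  (1) (-9) + (-11) = -20 ✓
  (2) 9 < 11 ✓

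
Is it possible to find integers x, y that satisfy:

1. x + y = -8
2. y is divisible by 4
Yes

Take x = -8, y = 0. Substituting into each constraint:
  (1) (-8) + 0 = -8 ✓
  (2) 0 = 4 × 0, remainder 0 ✓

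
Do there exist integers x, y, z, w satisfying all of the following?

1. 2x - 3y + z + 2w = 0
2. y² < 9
Yes

Take x = 0, y = 0, z = 0, w = 0. Substituting into each constraint:
  (1) 2(0) - 3(0) + 0 + 2(0) = 0 ✓
  (2) y² = (0)² = 0, and 0 < 9 ✓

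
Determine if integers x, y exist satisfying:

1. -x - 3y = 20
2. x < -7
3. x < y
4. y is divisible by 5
Yes

Take x = -20, y = 0. Substituting into each constraint:
  (1) 20 - 3(0) = 20 ✓
  (2) -20 < -7 ✓
  (3) -20 < 0 ✓
  (4) 0 = 5 × 0, remainder 0 ✓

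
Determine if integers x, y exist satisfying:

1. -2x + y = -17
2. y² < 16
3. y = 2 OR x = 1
No

The full constraint system is jointly infeasible over the integers. Each constraint and what it forces:

  - -2x + y = -17: is a linear equation tying the variables together
  - y² < 16: restricts y to |y| ≤ 3
  - y = 2 OR x = 1: forces a choice: either y = 2 or x = 1

Split on the disjunction (y = 2 OR x = 1):
  • If y = 2: with y = 2, every remaining term of the linear equation is divisible by 2, so the left side is ≡ 0 (mod 2); but the right side -19 ≡ 1 (mod 2). No integers can satisfy it.
  • If x = 1: the equation forces y = -15, but y² < 16 requires |y| ≤ 3.
Both branches are infeasible, so the system has no integer solution.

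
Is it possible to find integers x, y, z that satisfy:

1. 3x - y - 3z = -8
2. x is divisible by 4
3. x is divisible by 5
Yes

Take x = 0, y = 2, z = 2. Substituting into each constraint:
  (1) 3(0) + (-2) - 3(2) = -8 ✓
  (2) 0 = 4 × 0, remainder 0 ✓
  (3) 0 = 5 × 0, remainder 0 ✓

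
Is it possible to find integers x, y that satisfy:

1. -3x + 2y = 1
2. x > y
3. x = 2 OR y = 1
No

The full constraint system is jointly infeasible over the integers. Each constraint and what it forces:

  - -3x + 2y = 1: is a linear equation tying the variables together
  - x > y: bounds one variable relative to another variable
  - x = 2 OR y = 1: forces a choice: either x = 2 or y = 1

Split on the disjunction (x = 2 OR y = 1):
  • If x = 2: with x = 2, every remaining term of the linear equation is divisible by 2, so the left side is ≡ 0 (mod 2); but the right side 7 ≡ 1 (mod 2). No integers can satisfy it.
  • If y = 1: with y = 1, every remaining term of the linear equation is divisible by 3, so the left side is ≡ 0 (mod 3); but the right side -1 ≡ 2 (mod 3). No integers can satisfy it.
Both branches are infeasible, so the system has no integer solution.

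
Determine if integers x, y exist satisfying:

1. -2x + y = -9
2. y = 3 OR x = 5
Yes

Take x = 6, y = 3. Substituting into each constraint:
  (1) -2(6) + 3 = -9 ✓
  (2) y = 3, target 3 ✓ (first branch holds)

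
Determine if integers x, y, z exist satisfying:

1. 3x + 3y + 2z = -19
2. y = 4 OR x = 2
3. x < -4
Yes

Take x = -11, y = 4, z = 1. Substituting into each constraint:
  (1) 3(-11) + 3(4) + 2(1) = -19 ✓
  (2) y = 4, target 4 ✓ (first branch holds)
  (3) -11 < -4 ✓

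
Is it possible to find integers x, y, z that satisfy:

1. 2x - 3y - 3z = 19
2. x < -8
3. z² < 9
Yes

Take x = -10, y = -13, z = 0. Substituting into each constraint:
  (1) 2(-10) - 3(-13) - 3(0) = 19 ✓
  (2) -10 < -8 ✓
  (3) z² = (0)² = 0, and 0 < 9 ✓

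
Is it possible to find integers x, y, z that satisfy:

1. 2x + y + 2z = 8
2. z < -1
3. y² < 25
Yes

Take x = 6, y = 0, z = -2. Substituting into each constraint:
  (1) 2(6) + 0 + 2(-2) = 8 ✓
  (2) -2 < -1 ✓
  (3) y² = (0)² = 0, and 0 < 25 ✓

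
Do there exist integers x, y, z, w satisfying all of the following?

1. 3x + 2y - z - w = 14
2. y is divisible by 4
Yes

Take x = 5, y = 0, z = 0, w = 1. Substituting into each constraint:
  (1) 3(5) + 2(0) + 0 + (-1) = 14 ✓
  (2) 0 = 4 × 0, remainder 0 ✓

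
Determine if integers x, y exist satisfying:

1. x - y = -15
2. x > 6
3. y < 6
No

The full constraint system is jointly infeasible over the integers. Each constraint and what it forces:

  - x - y = -15: is a linear equation tying the variables together
  - x > 6: bounds one variable relative to a constant
  - y < 6: bounds one variable relative to a constant

Range argument: with x ∈ [7, ∞], y ∈ [−∞, 5], the left side of the equation is at least 2, but the right side is -15 < 2. No integer solution exists.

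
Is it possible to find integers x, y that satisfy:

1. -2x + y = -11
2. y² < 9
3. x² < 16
No

The full constraint system is jointly infeasible over the integers. Each constraint and what it forces:

  - -2x + y = -11: is a linear equation tying the variables together
  - y² < 9: restricts y to |y| ≤ 2
  - x² < 16: restricts x to |x| ≤ 3

Range argument: with x ∈ [-3, 3], y ∈ [-2, 2], the left side of the equation is at least -8, but the right side is -11 < -8. No integer solution exists.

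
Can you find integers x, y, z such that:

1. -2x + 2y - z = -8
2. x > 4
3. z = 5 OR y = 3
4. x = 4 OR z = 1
No

A contradictory subset is {-2x + 2y - z = -8, x > 4, x = 4 OR z = 1}. No integer assignment can satisfy these jointly:

  - -2x + 2y - z = -8: is a linear equation tying the variables together
  - x > 4: bounds one variable relative to a constant
  - x = 4 OR z = 1: forces a choice: either x = 4 or z = 1

Split on the disjunction (x = 4 OR z = 1):
  • If x = 4: this contradicts the bound x ≥ 5.
  • If z = 1: with z = 1, every remaining term of the linear equation is divisible by 2, so the left side is ≡ 0 (mod 2); but the right side -7 ≡ 1 (mod 2). No integers can satisfy it.
Both branches are infeasible, so the system has no integer solution.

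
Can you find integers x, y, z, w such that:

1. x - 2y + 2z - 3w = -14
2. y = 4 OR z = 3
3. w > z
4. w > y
Yes

Take x = 5, y = 4, z = 2, w = 5. Substituting into each constraint:
  (1) 5 - 2(4) + 2(2) - 3(5) = -14 ✓
  (2) y = 4, target 4 ✓ (first branch holds)
  (3) 5 > 2 ✓
  (4) 5 > 4 ✓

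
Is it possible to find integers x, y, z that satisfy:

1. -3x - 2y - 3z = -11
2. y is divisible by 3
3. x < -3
No

A contradictory subset is {-3x - 2y - 3z = -11, y is divisible by 3}. No integer assignment can satisfy these jointly:

  - -3x - 2y - 3z = -11: is a linear equation tying the variables together
  - y is divisible by 3: restricts y to multiples of 3

Modular obstruction: writing y = 3y', every remaining term of the linear equation is divisible by 3, so the left side is ≡ 0 (mod 3); but the right side -11 ≡ 1 (mod 3). No integers can satisfy it.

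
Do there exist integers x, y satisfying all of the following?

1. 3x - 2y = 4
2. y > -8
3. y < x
Yes

Take x = 2, y = 1. Substituting into each constraint:
  (1) 3(2) - 2(1) = 4 ✓
  (2) 1 > -8 ✓
  (3) 1 < 2 ✓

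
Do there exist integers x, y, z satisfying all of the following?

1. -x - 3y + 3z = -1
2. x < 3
Yes

Take x = 1, y = 0, z = 0. Substituting into each constraint:
  (1) (-1) - 3(0) + 3(0) = -1 ✓
  (2) 1 < 3 ✓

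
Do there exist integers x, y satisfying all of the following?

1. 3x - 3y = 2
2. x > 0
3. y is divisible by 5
No

Even the single constraint (3x - 3y = 2) is infeasible over the integers.

  - 3x - 3y = 2: every term on the left is divisible by 3, so the LHS ≡ 0 (mod 3), but the RHS 2 is not — no integer solution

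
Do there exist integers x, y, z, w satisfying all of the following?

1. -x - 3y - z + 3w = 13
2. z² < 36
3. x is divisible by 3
Yes

Take x = 0, y = 0, z = 2, w = 5. Substituting into each constraint:
  (1) 0 - 3(0) + (-2) + 3(5) = 13 ✓
  (2) z² = (2)² = 4, and 4 < 36 ✓
  (3) 0 = 3 × 0, remainder 0 ✓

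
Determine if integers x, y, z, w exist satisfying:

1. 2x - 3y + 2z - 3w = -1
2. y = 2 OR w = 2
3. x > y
Yes

Take x = 3, y = 2, z = -2, w = -1. Substituting into each constraint:
  (1) 2(3) - 3(2) + 2(-2) - 3(-1) = -1 ✓
  (2) y = 2, target 2 ✓ (first branch holds)
  (3) 3 > 2 ✓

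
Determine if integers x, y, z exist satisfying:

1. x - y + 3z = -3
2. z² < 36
Yes

Take x = 0, y = 3, z = 0. Substituting into each constraint:
  (1) 0 + (-3) + 3(0) = -3 ✓
  (2) z² = (0)² = 0, and 0 < 36 ✓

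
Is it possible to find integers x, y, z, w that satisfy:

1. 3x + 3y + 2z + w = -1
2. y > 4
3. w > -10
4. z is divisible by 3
Yes

Take x = -6, y = 5, z = 0, w = 2. Substituting into each constraint:
  (1) 3(-6) + 3(5) + 2(0) + 2 = -1 ✓
  (2) 5 > 4 ✓
  (3) 2 > -10 ✓
  (4) 0 = 3 × 0, remainder 0 ✓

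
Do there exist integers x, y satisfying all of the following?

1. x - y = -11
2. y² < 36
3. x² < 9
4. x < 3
No

A contradictory subset is {x - y = -11, y² < 36, x² < 9}. No integer assignment can satisfy these jointly:

  - x - y = -11: is a linear equation tying the variables together
  - y² < 36: restricts y to |y| ≤ 5
  - x² < 9: restricts x to |x| ≤ 2

Range argument: with x ∈ [-2, 2], y ∈ [-5, 5], the left side of the equation is at least -7, but the right side is -11 < -7. No integer solution exists.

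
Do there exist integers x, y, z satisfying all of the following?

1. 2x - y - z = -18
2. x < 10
Yes

Take x = -9, y = 0, z = 0. Substituting into each constraint:
  (1) 2(-9) + 0 + 0 = -18 ✓
  (2) -9 < 10 ✓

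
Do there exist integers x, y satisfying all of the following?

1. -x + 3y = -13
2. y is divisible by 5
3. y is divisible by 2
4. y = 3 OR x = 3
No

A contradictory subset is {-x + 3y = -13, y is divisible by 5, y = 3 OR x = 3}. No integer assignment can satisfy these jointly:

  - -x + 3y = -13: is a linear equation tying the variables together
  - y is divisible by 5: restricts y to multiples of 5
  - y = 3 OR x = 3: forces a choice: either y = 3 or x = 3

Split on the disjunction (y = 3 OR x = 3):
  • If y = 3: this contradicts the divisibility constraint — 3 is not a multiple of 5.
  • If x = 3: with x = 3, writing y = 5y', every remaining term of the linear equation is divisible by 15, so the left side is ≡ 0 (mod 15); but the right side -10 ≡ 5 (mod 15). No integers can satisfy it.
Both branches are infeasible, so the system has no integer solution.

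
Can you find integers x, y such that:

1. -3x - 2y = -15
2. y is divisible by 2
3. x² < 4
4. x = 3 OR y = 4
No

A contradictory subset is {-3x - 2y = -15, x² < 4, x = 3 OR y = 4}. No integer assignment can satisfy these jointly:

  - -3x - 2y = -15: is a linear equation tying the variables together
  - x² < 4: restricts x to |x| ≤ 1
  - x = 3 OR y = 4: forces a choice: either x = 3 or y = 4

Split on the disjunction (x = 3 OR y = 4):
  • If x = 3: this contradicts x² < 4, which requires |x| ≤ 1.
  • If y = 4: with y = 4, every remaining term of the linear equation is divisible by 3, so the left side is ≡ 0 (mod 3); but the right side -7 ≡ 2 (mod 3). No integers can satisfy it.
Both branches are infeasible, so the system has no integer solution.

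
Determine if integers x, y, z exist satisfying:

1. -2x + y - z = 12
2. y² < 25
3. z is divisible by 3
Yes

Take x = -5, y = 2, z = 0. Substituting into each constraint:
  (1) -2(-5) + 2 + 0 = 12 ✓
  (2) y² = (2)² = 4, and 4 < 25 ✓
  (3) 0 = 3 × 0, remainder 0 ✓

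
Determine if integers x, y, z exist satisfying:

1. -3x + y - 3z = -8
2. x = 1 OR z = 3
Yes

Take x = 1, y = -5, z = 0. Substituting into each constraint:
  (1) -3(1) + (-5) - 3(0) = -8 ✓
  (2) x = 1, target 1 ✓ (first branch holds)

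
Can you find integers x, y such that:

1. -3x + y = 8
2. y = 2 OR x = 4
Yes

Take x = -2, y = 2. Substituting into each constraint:
  (1) -3(-2) + 2 = 8 ✓
  (2) y = 2, target 2 ✓ (first branch holds)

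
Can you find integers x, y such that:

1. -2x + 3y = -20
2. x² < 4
Yes

Take x = 1, y = -6. Substituting into each constraint:
  (1) -2(1) + 3(-6) = -20 ✓
  (2) x² = (1)² = 1, and 1 < 4 ✓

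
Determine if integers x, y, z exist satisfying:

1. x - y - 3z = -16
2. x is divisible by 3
Yes

Take x = 0, y = 16, z = 0. Substituting into each constraint:
  (1) 0 + (-16) - 3(0) = -16 ✓
  (2) 0 = 3 × 0, remainder 0 ✓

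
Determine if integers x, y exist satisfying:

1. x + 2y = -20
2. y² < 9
Yes

Take x = -20, y = 0. Substituting into each constraint:
  (1) (-20) + 2(0) = -20 ✓
  (2) y² = (0)² = 0, and 0 < 9 ✓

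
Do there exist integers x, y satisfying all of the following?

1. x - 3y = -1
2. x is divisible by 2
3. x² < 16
Yes

Take x = 2, y = 1. Substituting into each constraint:
  (1) 2 - 3(1) = -1 ✓
  (2) 2 = 2 × 1, remainder 0 ✓
  (3) x² = (2)² = 4, and 4 < 16 ✓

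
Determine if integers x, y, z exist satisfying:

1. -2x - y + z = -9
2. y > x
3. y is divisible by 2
Yes

Take x = -1, y = 0, z = -11. Substituting into each constraint:
  (1) -2(-1) + 0 + (-11) = -9 ✓
  (2) 0 > -1 ✓
  (3) 0 = 2 × 0, remainder 0 ✓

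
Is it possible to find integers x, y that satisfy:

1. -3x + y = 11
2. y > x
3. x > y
No

A contradictory subset is {y > x, x > y}. No integer assignment can satisfy these jointly:

  - y > x: bounds one variable relative to another variable
  - x > y: bounds one variable relative to another variable

Direct contradiction: y > x and x > y cannot both hold.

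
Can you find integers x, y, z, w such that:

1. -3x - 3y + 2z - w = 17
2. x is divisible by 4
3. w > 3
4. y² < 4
Yes

Take x = 0, y = 1, z = 12, w = 4. Substituting into each constraint:
  (1) -3(0) - 3(1) + 2(12) + (-4) = 17 ✓
  (2) 0 = 4 × 0, remainder 0 ✓
  (3) 4 > 3 ✓
  (4) y² = (1)² = 1, and 1 < 4 ✓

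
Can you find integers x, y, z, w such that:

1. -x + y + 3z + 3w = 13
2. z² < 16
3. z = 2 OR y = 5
Yes

Take x = -8, y = 5, z = 0, w = 0. Substituting into each constraint:
  (1) 8 + 5 + 3(0) + 3(0) = 13 ✓
  (2) z² = (0)² = 0, and 0 < 16 ✓
  (3) y = 5, target 5 ✓ (second branch holds)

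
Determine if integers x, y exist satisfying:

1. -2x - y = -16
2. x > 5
Yes

Take x = 6, y = 4. Substituting into each constraint:
  (1) -2(6) + (-4) = -16 ✓
  (2) 6 > 5 ✓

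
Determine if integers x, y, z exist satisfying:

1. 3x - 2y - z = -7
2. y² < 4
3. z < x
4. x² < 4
No

The full constraint system is jointly infeasible over the integers. Each constraint and what it forces:

  - 3x - 2y - z = -7: is a linear equation tying the variables together
  - y² < 4: restricts y to |y| ≤ 1
  - z < x: bounds one variable relative to another variable
  - x² < 4: restricts x to |x| ≤ 1

Propagating the comparison: z < x and x ≤ 1 give z ≤ 0. Range argument: with x ∈ [-1, 1], y ∈ [-1, 1], z ∈ [−∞, 0], the left side of the equation is at least -5, but the right side is -7 < -5. No integer solution exists.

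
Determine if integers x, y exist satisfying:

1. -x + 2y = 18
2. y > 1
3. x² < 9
Yes

Take x = 0, y = 9. Substituting into each constraint:
  (1) 0 + 2(9) = 18 ✓
  (2) 9 > 1 ✓
  (3) x² = (0)² = 0, and 0 < 9 ✓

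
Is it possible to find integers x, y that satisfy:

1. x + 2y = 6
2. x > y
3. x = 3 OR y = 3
No

The full constraint system is jointly infeasible over the integers. Each constraint and what it forces:

  - x + 2y = 6: is a linear equation tying the variables together
  - x > y: bounds one variable relative to another variable
  - x = 3 OR y = 3: forces a choice: either x = 3 or y = 3

Split on the disjunction (x = 3 OR y = 3):
  • If x = 3: with x = 3, every remaining term of the linear equation is divisible by 2, so the left side is ≡ 0 (mod 2); but the right side 3 ≡ 1 (mod 2). No integers can satisfy it.
  • If y = 3: the equation forces x = 0, giving (y, x) = (3, 0), which violates x > y.
Both branches are infeasible, so the system has no integer solution.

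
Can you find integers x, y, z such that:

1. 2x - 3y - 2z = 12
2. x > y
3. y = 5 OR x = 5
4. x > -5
Yes

Take x = 5, y = 4, z = -7. Substituting into each constraint:
  (1) 2(5) - 3(4) - 2(-7) = 12 ✓
  (2) 5 > 4 ✓
  (3) x = 5, target 5 ✓ (second branch holds)
  (4) 5 > -5 ✓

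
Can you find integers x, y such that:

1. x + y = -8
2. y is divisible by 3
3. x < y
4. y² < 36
Yes

Take x = -8, y = 0. Substituting into each constraint:
  (1) (-8) + 0 = -8 ✓
  (2) 0 = 3 × 0, remainder 0 ✓
  (3) -8 < 0 ✓
  (4) y² = (0)² = 0, and 0 < 36 ✓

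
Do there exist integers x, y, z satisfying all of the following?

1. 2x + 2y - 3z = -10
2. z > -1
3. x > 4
Yes

Take x = 7, y = 0, z = 8. Substituting into each constraint:
  (1) 2(7) + 2(0) - 3(8) = -10 ✓
  (2) 8 > -1 ✓
  (3) 7 > 4 ✓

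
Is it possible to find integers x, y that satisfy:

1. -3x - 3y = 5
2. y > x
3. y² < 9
No

Even the single constraint (-3x - 3y = 5) is infeasible over the integers.

  - -3x - 3y = 5: every term on the left is divisible by 3, so the LHS ≡ 0 (mod 3), but the RHS 5 is not — no integer solution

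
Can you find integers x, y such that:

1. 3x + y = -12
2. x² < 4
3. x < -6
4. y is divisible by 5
No

A contradictory subset is {x² < 4, x < -6}. No integer assignment can satisfy these jointly:

  - x² < 4: restricts x to |x| ≤ 1
  - x < -6: bounds one variable relative to a constant

Direct contradiction: the bounds on x require x ≥ -1 and x ≤ -7 simultaneously, which is empty.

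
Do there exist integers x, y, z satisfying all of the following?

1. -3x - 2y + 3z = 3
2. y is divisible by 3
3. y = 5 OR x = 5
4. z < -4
Yes

Take x = 5, y = -18, z = -6. Substituting into each constraint:
  (1) -3(5) - 2(-18) + 3(-6) = 3 ✓
  (2) -18 = 3 × -6, remainder 0 ✓
  (3) x = 5, target 5 ✓ (second branch holds)
  (4) -6 < -4 ✓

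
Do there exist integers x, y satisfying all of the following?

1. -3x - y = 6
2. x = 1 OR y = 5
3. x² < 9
Yes

Take x = 1, y = -9. Substituting into each constraint:
  (1) -3(1) + 9 = 6 ✓
  (2) x = 1, target 1 ✓ (first branch holds)
  (3) x² = (1)² = 1, and 1 < 9 ✓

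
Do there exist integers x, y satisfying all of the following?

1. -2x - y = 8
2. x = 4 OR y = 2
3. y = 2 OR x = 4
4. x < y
Yes

Take x = -5, y = 2. Substituting into each constraint:
  (1) -2(-5) + (-2) = 8 ✓
  (2) y = 2, target 2 ✓ (second branch holds)
  (3) y = 2, target 2 ✓ (first branch holds)
  (4) -5 < 2 ✓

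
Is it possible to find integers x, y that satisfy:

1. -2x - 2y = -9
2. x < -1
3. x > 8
No

Even the single constraint (-2x - 2y = -9) is infeasible over the integers.

  - -2x - 2y = -9: every term on the left is divisible by 2, so the LHS ≡ 0 (mod 2), but the RHS -9 is not — no integer solution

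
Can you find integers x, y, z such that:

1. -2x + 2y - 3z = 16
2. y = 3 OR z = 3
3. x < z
Yes

Take x = -11, y = 3, z = 4. Substituting into each constraint:
  (1) -2(-11) + 2(3) - 3(4) = 16 ✓
  (2) y = 3, target 3 ✓ (first branch holds)
  (3) -11 < 4 ✓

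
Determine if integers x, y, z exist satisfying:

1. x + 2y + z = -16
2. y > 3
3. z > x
Yes

Take x = -13, y = 4, z = -11. Substituting into each constraint:
  (1) (-13) + 2(4) + (-11) = -16 ✓
  (2) 4 > 3 ✓
  (3) -11 > -13 ✓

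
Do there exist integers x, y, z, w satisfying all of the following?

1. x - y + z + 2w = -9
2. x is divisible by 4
Yes

Take x = 0, y = 9, z = 0, w = 0. Substituting into each constraint:
  (1) 0 + (-9) + 0 + 2(0) = -9 ✓
  (2) 0 = 4 × 0, remainder 0 ✓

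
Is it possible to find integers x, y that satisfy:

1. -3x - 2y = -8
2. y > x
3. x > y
No

A contradictory subset is {y > x, x > y}. No integer assignment can satisfy these jointly:

  - y > x: bounds one variable relative to another variable
  - x > y: bounds one variable relative to another variable

Direct contradiction: y > x and x > y cannot both hold.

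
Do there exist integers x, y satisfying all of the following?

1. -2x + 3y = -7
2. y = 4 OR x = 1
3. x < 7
No

The full constraint system is jointly infeasible over the integers. Each constraint and what it forces:

  - -2x + 3y = -7: is a linear equation tying the variables together
  - y = 4 OR x = 1: forces a choice: either y = 4 or x = 1
  - x < 7: bounds one variable relative to a constant

Split on the disjunction (y = 4 OR x = 1):
  • If y = 4: with y = 4, every remaining term of the linear equation is divisible by 2, so the left side is ≡ 0 (mod 2); but the right side -19 ≡ 1 (mod 2). No integers can satisfy it.
  • If x = 1: with x = 1, every remaining term of the linear equation is divisible by 3, so the left side is ≡ 0 (mod 3); but the right side -5 ≡ 1 (mod 3). No integers can satisfy it.
Both branches are infeasible, so the system has no integer solution.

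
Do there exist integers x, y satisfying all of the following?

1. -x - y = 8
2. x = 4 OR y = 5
Yes

Take x = 4, y = -12. Substituting into each constraint:
  (1) (-4) + 12 = 8 ✓
  (2) x = 4, target 4 ✓ (first branch holds)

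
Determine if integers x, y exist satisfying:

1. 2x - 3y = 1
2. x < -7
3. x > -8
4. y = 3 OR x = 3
No

A contradictory subset is {x < -7, x > -8}. No integer assignment can satisfy these jointly:

  - x < -7: bounds one variable relative to a constant
  - x > -8: bounds one variable relative to a constant

Direct contradiction: the bounds on x require x ≥ -7 and x ≤ -8 simultaneously, which is empty.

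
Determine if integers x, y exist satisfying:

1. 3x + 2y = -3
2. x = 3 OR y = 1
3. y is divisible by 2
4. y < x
Yes

Take x = 3, y = -6. Substituting into each constraint:
  (1) 3(3) + 2(-6) = -3 ✓
  (2) x = 3, target 3 ✓ (first branch holds)
  (3) -6 = 2 × -3, remainder 0 ✓
  (4) -6 < 3 ✓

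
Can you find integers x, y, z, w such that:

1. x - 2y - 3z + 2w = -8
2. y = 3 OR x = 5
Yes

Take x = 5, y = 2, z = 3, w = 0. Substituting into each constraint:
  (1) 5 - 2(2) - 3(3) + 2(0) = -8 ✓
  (2) x = 5, target 5 ✓ (second branch holds)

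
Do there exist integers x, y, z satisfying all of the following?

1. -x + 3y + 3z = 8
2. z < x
Yes

Take x = 1, y = 3, z = 0. Substituting into each constraint:
  (1) (-1) + 3(3) + 3(0) = 8 ✓
  (2) 0 < 1 ✓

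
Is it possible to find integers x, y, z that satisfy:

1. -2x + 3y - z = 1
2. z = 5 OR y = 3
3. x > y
Yes

Take x = 4, y = 3, z = 0. Substituting into each constraint:
  (1) -2(4) + 3(3) + 0 = 1 ✓
  (2) y = 3, target 3 ✓ (second branch holds)
  (3) 4 > 3 ✓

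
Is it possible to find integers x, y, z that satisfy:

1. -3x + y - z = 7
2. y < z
Yes

Take x = -3, y = 0, z = 2. Substituting into each constraint:
  (1) -3(-3) + 0 + (-2) = 7 ✓
  (2) 0 < 2 ✓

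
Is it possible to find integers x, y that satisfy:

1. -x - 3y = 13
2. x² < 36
Yes

Take x = 2, y = -5. Substituting into each constraint:
  (1) (-2) - 3(-5) = 13 ✓
  (2) x² = (2)² = 4, and 4 < 36 ✓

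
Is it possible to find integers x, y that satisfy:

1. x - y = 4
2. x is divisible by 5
Yes

Take x = 0, y = -4. Substituting into each constraint:
  (1) 0 + 4 = 4 ✓
  (2) 0 = 5 × 0, remainder 0 ✓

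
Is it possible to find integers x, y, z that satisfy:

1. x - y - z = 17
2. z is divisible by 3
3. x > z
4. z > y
Yes

Take x = 1, y = -16, z = 0. Substituting into each constraint:
  (1) 1 + 16 + 0 = 17 ✓
  (2) 0 = 3 × 0, remainder 0 ✓
  (3) 1 > 0 ✓
  (4) 0 > -16 ✓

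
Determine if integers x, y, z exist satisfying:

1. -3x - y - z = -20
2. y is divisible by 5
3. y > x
Yes

Take x = -1, y = 0, z = 23. Substituting into each constraint:
  (1) -3(-1) + 0 + (-23) = -20 ✓
  (2) 0 = 5 × 0, remainder 0 ✓
  (3) 0 > -1 ✓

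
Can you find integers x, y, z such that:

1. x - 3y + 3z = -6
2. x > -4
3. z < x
Yes

Take x = 0, y = 1, z = -1. Substituting into each constraint:
  (1) 0 - 3(1) + 3(-1) = -6 ✓
  (2) 0 > -4 ✓
  (3) -1 < 0 ✓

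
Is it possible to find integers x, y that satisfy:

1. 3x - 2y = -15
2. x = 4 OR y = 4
No

The full constraint system is jointly infeasible over the integers. Each constraint and what it forces:

  - 3x - 2y = -15: is a linear equation tying the variables together
  - x = 4 OR y = 4: forces a choice: either x = 4 or y = 4

Split on the disjunction (x = 4 OR y = 4):
  • If x = 4: with x = 4, every remaining term of the linear equation is divisible by 2, so the left side is ≡ 0 (mod 2); but the right side -27 ≡ 1 (mod 2). No integers can satisfy it.
  • If y = 4: with y = 4, every remaining term of the linear equation is divisible by 3, so the left side is ≡ 0 (mod 3); but the right side -7 ≡ 2 (mod 3). No integers can satisfy it.
Both branches are infeasible, so the system has no integer solution.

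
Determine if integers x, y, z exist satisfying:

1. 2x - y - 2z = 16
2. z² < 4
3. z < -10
No

A contradictory subset is {z² < 4, z < -10}. No integer assignment can satisfy these jointly:

  - z² < 4: restricts z to |z| ≤ 1
  - z < -10: bounds one variable relative to a constant

Direct contradiction: the bounds on z require z ≥ -1 and z ≤ -11 simultaneously, which is empty.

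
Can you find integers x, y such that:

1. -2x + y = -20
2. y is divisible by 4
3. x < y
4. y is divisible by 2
Yes

Take x = 22, y = 24. Substituting into each constraint:
  (1) -2(22) + 24 = -20 ✓
  (2) 24 = 4 × 6, remainder 0 ✓
  (3) 22 < 24 ✓
  (4) 24 = 2 × 12, remainder 0 ✓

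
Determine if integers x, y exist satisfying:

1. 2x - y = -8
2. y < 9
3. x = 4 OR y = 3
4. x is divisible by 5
No

A contradictory subset is {2x - y = -8, y < 9, x = 4 OR y = 3}. No integer assignment can satisfy these jointly:

  - 2x - y = -8: is a linear equation tying the variables together
  - y < 9: bounds one variable relative to a constant
  - x = 4 OR y = 3: forces a choice: either x = 4 or y = 3

Split on the disjunction (x = 4 OR y = 3):
  • If x = 4: the equation forces y = 16, which contradicts the bound y ≤ 8.
  • If y = 3: with y = 3, every remaining term of the linear equation is divisible by 2, so the left side is ≡ 0 (mod 2); but the right side -5 ≡ 1 (mod 2). No integers can satisfy it.
Both branches are infeasible, so the system has no integer solution.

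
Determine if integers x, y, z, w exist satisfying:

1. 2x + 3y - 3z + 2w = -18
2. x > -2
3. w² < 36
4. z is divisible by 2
Yes

Take x = 0, y = -6, z = 0, w = 0. Substituting into each constraint:
  (1) 2(0) + 3(-6) - 3(0) + 2(0) = -18 ✓
  (2) 0 > -2 ✓
  (3) w² = (0)² = 0, and 0 < 36 ✓
  (4) 0 = 2 × 0, remainder 0 ✓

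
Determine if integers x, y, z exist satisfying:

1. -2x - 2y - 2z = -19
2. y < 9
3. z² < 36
No

Even the single constraint (-2x - 2y - 2z = -19) is infeasible over the integers.

  - -2x - 2y - 2z = -19: every term on the left is divisible by 2, so the LHS ≡ 0 (mod 2), but the RHS -19 is not — no integer solution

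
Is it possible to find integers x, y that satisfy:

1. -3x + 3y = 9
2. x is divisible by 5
Yes

Take x = 0, y = 3. Substituting into each constraint:
  (1) -3(0) + 3(3) = 9 ✓
  (2) 0 = 5 × 0, remainder 0 ✓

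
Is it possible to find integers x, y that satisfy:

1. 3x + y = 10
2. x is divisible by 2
Yes

Take x = 0, y = 10. Substituting into each constraint:
  (1) 3(0) + 10 = 10 ✓
  (2) 0 = 2 × 0, remainder 0 ✓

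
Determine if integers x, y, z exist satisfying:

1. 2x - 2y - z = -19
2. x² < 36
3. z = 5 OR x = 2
Yes

Take x = 0, y = 7, z = 5. Substituting into each constraint:
  (1) 2(0) - 2(7) + (-5) = -19 ✓
  (2) x² = (0)² = 0, and 0 < 36 ✓
  (3) z = 5, target 5 ✓ (first branch holds)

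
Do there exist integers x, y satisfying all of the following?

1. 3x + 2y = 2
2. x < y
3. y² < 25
Yes

Take x = 0, y = 1. Substituting into each constraint:
  (1) 3(0) + 2(1) = 2 ✓
  (2) 0 < 1 ✓
  (3) y² = (1)² = 1, and 1 < 25 ✓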